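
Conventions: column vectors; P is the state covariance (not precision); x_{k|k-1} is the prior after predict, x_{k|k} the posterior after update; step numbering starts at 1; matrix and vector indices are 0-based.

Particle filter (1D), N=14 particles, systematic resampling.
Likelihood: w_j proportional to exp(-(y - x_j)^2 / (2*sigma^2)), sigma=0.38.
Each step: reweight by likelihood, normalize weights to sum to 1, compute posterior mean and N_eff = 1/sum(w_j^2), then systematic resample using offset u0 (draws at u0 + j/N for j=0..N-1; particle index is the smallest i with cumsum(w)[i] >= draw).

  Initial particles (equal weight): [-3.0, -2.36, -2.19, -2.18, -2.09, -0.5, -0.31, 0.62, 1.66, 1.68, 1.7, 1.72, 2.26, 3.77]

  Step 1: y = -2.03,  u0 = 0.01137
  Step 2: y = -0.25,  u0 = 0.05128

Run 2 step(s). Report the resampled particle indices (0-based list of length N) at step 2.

resampled_idx = [3, 5, 7, 8, 9, 10, 10, 11, 11, 12, 12, 13, 13, 13]

step 1: w=[0.0108, 0.1931, 0.2576, 0.2604, 0.2780, 0.0001, 0.0000, 0.0000, 0.0000, 0.0000, 0.0000, 0.0000, 0.0000, 0.0000]  mean=-2.2010  Neff=4.0185  idx=[1, 1, 1, 2, 2, 2, 2, 3, 3, 3, 4, 4, 4, 4]
step 2: w=[0.0041, 0.0041, 0.0041, 0.0444, 0.0444, 0.0444, 0.0444, 0.0508, 0.0508, 0.0508, 0.1644, 0.1644, 0.1644, 0.1644]  mean=-2.1248  Neff=8.0762  idx=[3, 5, 7, 8, 9, 10, 10, 11, 11, 12, 12, 13, 13, 13]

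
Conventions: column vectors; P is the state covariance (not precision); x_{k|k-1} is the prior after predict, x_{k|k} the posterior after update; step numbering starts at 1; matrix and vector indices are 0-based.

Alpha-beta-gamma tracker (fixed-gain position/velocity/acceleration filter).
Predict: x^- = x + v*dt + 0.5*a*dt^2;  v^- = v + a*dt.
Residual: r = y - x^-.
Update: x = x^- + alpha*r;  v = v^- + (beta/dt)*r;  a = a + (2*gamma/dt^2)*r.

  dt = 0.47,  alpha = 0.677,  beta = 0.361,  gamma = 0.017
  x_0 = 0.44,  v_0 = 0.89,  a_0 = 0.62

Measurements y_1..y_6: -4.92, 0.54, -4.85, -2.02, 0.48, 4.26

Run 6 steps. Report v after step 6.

v_post = 5.6643

step 1: x_pred=0.9268  r=-5.8468  x^+=-3.0315  v^+=-3.3094  a^+=-0.2799
step 2: x_pred=-4.6178  r=5.1578  x^+=-1.1260  v^+=0.5207  a^+=0.5140
step 3: x_pred=-0.8245  r=-4.0255  x^+=-3.5498  v^+=-2.3297  a^+=-0.1056
step 4: x_pred=-4.6564  r=2.6364  x^+=-2.8716  v^+=-0.3544  a^+=0.3002
step 5: x_pred=-3.0050  r=3.4850  x^+=-0.6456  v^+=2.4634  a^+=0.8365
step 6: x_pred=0.6046  r=3.6554  x^+=3.0793  v^+=5.6643  a^+=1.3992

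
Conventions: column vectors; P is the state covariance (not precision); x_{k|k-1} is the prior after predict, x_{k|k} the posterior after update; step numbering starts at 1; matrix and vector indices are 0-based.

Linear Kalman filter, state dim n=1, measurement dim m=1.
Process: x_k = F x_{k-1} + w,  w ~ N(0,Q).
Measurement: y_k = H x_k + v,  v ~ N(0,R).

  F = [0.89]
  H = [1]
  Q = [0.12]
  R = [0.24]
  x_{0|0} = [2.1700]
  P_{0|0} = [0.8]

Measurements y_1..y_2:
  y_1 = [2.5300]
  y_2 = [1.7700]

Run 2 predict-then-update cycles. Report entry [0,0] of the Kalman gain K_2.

K[0,0] = 0.5240

step 1: x^-=[1.9313]  P^-=[0.7537]  S=[0.9937]  K=[0.7585]  nu=[0.5987]  x^+=[2.3854]  P^+=[0.1820]
step 2: x^-=[2.1230]  P^-=[0.2642]  S=[0.5042]  K=[0.5240]  nu=[-0.3530]  x^+=[1.9380]  P^+=[0.1258]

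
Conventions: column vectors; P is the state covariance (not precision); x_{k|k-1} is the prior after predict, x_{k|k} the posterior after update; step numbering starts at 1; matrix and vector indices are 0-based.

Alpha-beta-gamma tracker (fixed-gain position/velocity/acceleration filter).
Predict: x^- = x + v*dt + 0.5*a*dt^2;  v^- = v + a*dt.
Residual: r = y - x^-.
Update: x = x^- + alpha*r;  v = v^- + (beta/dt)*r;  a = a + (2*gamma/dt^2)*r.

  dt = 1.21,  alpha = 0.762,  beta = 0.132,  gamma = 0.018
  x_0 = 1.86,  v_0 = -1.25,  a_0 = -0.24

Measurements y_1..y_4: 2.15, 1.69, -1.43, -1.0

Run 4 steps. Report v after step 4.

v_post = -1.6009

step 1: x_pred=0.1718  r=1.9782  x^+=1.6792  v^+=-1.3246  a^+=-0.1914
step 2: x_pred=-0.0637  r=1.7537  x^+=1.2726  v^+=-1.3648  a^+=-0.1482
step 3: x_pred=-0.4873  r=-0.9427  x^+=-1.2056  v^+=-1.6470  a^+=-0.1714
step 4: x_pred=-3.3241  r=2.3241  x^+=-1.5531  v^+=-1.6009  a^+=-0.1143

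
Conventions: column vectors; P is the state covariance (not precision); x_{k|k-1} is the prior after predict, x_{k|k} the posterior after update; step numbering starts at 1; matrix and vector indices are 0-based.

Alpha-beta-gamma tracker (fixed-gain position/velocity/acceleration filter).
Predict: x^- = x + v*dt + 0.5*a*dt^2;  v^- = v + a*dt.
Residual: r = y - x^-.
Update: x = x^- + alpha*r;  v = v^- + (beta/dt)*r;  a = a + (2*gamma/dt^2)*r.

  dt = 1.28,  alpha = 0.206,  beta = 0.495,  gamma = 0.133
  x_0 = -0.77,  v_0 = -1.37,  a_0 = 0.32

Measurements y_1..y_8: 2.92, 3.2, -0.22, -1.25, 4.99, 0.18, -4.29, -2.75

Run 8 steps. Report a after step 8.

a_post = 0.7083

step 1: x_pred=-2.2615  r=5.1815  x^+=-1.1941  v^+=1.0434  a^+=1.1612
step 2: x_pred=1.0927  r=2.1073  x^+=1.5268  v^+=3.3447  a^+=1.5034
step 3: x_pred=7.0395  r=-7.2595  x^+=5.5441  v^+=2.4616  a^+=0.3247
step 4: x_pred=8.9609  r=-10.2109  x^+=6.8575  v^+=-1.0715  a^+=-1.3330
step 5: x_pred=4.3939  r=0.5961  x^+=4.5167  v^+=-2.5473  a^+=-1.2363
step 6: x_pred=0.2435  r=-0.0635  x^+=0.2304  v^+=-4.1542  a^+=-1.2466
step 7: x_pred=-6.1082  r=1.8182  x^+=-5.7336  v^+=-5.0467  a^+=-0.9514
step 8: x_pred=-12.9727  r=10.2227  x^+=-10.8669  v^+=-2.3111  a^+=0.7083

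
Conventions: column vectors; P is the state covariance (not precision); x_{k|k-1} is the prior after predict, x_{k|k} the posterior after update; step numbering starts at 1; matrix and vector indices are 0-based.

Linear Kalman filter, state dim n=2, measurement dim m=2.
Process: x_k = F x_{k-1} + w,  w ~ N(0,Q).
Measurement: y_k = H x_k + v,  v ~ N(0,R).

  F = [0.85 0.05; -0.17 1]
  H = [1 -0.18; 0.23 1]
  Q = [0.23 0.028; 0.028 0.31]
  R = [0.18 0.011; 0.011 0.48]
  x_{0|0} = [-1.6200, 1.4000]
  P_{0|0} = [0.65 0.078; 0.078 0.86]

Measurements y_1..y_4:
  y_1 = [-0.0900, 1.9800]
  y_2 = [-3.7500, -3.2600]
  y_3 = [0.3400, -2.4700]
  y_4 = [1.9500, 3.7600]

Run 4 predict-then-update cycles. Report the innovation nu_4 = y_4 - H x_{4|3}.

step 1: x^-=[-1.3070, 1.6754]  P^-=[0.7084 0.0427; 0.0427 1.1623]  S=[0.9107 0.0057; 0.0057 1.6994]  K=[0.7687 0.1184; -0.1871 0.6903]  nu=[1.5186, 0.6052]  x^+=[-0.0680, 1.8090]  P^+=[0.1454 0.0319; 0.0319 0.3220]
step 2: x^-=[0.0327, 1.8206]  P^-=[0.3386 0.0499; 0.0499 0.6253]  S=[0.5209 0.0241; 0.0241 1.1462]  K=[0.6282 0.0982; -0.1462 0.5587]  nu=[-3.4550, -5.0881]  x^+=[-2.6376, -0.5169]  P^+=[0.1190 0.0267; 0.0267 0.2604]
step 3: x^-=[-2.2678, -0.0685]  P^-=[0.3189 0.0463; 0.0463 0.5648]  S=[0.5005 0.0271; 0.0271 1.0829]  K=[0.6153 0.0951; -0.1395 0.5348]  nu=[2.5955, -1.8799]  x^+=[-0.8496, -1.4361]  P^+=[0.1164 0.0256; 0.0256 0.2493]
step 4: x^-=[-0.7939, -1.2916]  P^-=[0.3169 0.0452; 0.0452 0.5539]  S=[0.4986 0.0275; 0.0275 1.0715]  K=[0.6141 0.0945; -0.1386 0.5302]  nu=[2.5114, 5.2342]  x^+=[1.2427, 1.1358]  P^+=[0.1161 0.0254; 0.0254 0.2472]

innov = [2.5114, 5.2342]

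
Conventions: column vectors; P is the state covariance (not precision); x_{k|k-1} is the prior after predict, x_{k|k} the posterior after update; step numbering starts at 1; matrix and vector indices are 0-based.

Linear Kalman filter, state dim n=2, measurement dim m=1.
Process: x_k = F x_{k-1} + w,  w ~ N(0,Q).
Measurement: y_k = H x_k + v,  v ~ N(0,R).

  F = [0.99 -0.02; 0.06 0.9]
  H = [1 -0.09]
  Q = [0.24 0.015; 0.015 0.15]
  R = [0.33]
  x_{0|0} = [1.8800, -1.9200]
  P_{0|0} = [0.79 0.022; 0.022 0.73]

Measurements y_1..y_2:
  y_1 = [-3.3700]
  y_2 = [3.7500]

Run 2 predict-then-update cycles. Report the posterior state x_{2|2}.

step 1: x^-=[1.8996, -1.6152]  P^-=[1.0137 0.0684; 0.0684 0.7465]  S=[1.3374]  K=[0.7533; 0.0009]  nu=[-5.4150]  x^+=[-2.1797, -1.6200]  P^+=[0.2547 0.0675; 0.0675 0.7465]
step 2: x^-=[-2.1255, -1.5887]  P^-=[0.4872 0.0767; 0.0767 0.7629]  S=[0.8096]  K=[0.5933; 0.0100]  nu=[5.7325]  x^+=[1.2755, -1.5316]  P^+=[0.2023 0.0719; 0.0719 0.7628]

x_post = [1.2755, -1.5316]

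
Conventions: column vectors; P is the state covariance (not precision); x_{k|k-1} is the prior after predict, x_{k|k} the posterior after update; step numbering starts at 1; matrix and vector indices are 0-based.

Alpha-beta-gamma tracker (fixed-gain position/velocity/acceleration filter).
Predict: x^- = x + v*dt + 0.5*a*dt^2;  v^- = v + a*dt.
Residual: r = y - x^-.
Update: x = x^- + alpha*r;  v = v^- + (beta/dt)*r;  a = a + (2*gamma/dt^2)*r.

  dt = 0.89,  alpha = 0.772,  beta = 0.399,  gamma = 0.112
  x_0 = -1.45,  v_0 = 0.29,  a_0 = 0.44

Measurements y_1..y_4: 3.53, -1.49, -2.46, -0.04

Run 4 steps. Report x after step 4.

x_post = -0.6699

step 1: x_pred=-1.0176  r=4.5476  x^+=2.4931  v^+=2.7204  a^+=1.7260
step 2: x_pred=5.5979  r=-7.0879  x^+=0.1260  v^+=1.0790  a^+=-0.2784
step 3: x_pred=0.9761  r=-3.4361  x^+=-1.6766  v^+=-0.7092  a^+=-1.2500
step 4: x_pred=-2.8029  r=2.7629  x^+=-0.6699  v^+=-0.5831  a^+=-0.4687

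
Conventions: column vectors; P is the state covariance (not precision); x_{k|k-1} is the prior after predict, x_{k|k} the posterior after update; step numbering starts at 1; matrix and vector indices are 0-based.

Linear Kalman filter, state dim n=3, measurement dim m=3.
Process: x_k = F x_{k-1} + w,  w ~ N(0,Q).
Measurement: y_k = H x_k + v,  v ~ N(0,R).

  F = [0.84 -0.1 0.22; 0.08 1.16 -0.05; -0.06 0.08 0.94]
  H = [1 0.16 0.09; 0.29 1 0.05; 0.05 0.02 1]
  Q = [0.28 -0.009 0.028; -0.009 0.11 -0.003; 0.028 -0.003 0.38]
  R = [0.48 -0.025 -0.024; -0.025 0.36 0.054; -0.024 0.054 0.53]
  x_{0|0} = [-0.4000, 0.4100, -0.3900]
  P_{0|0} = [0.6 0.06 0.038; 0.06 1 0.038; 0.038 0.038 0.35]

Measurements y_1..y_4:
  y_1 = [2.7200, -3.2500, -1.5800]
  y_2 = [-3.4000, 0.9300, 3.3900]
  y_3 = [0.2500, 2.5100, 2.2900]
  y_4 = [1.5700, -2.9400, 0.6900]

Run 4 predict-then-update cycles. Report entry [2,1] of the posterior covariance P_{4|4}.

P_post[2,1] = 0.0145

step 1: x^-=[-0.4628, 0.4631, -0.3098]  P^-=[0.7326 -0.0216 0.0931; -0.0216 1.4667 0.1109; 0.0931 0.1109 0.6987]  S=[1.2689 0.4206 0.1911; 0.4206 1.8914 0.2660; 0.1911 0.2660 1.2448]  K=[0.5883 -0.0303 0.0201; -0.0824 0.8000 -0.0465; 0.0524 0.0012 0.5585]  nu=[3.1366, -3.5634, -1.2563]  x^+=[1.4650, -2.5876, -0.8513]  P^+=[0.3021 -0.1112 -0.0180; -0.1112 0.3188 0.0197; -0.0180 0.0197 0.2953]
step 2: x^-=[1.3021, -2.8418, -1.0951]  P^-=[0.5218 -0.1308 0.0477; -0.1308 0.5189 0.0383; 0.0477 0.0383 0.6501]  S=[0.9881 0.0827 0.1127; 0.0827 0.8537 0.1494; 0.1127 0.1494 1.1877]  K=[0.5117 -0.0254 0.0145; -0.0901 0.5794 -0.0289; 0.0516 -0.0013 0.5453]  nu=[-4.1489, 3.4490, 4.4768]  x^+=[-0.8430, -0.5989, 1.1277]  P^+=[0.2629 -0.0965 -0.0172; -0.0965 0.2363 0.0183; -0.0172 0.0183 0.2882]
step 3: x^-=[-0.4002, -0.8185, 1.0627]  P^-=[0.4909 -0.1100 0.0507; -0.1100 0.4105 0.0287; 0.0507 0.0287 0.6427]  S=[0.9613 0.0775 0.1122; 0.0775 0.7540 0.1389; 0.1122 0.1389 1.1801]  K=[0.4958 -0.0076 0.0156; -0.0820 0.5174 -0.0265; 0.0548 -0.0054 0.5427]  nu=[0.6855, 3.3915, 1.2637]  x^+=[-0.0662, 0.8465, 1.7677]  P^+=[0.2531 -0.0869 -0.0149; -0.0869 0.2113 0.0160; -0.0149 0.0160 0.2864]
step 4: x^-=[0.2486, 0.8883, 1.7333]  P^-=[0.4829 -0.0991 0.0536; -0.0991 0.3788 0.0236; 0.0536 0.0236 0.6403]  S=[0.9564 0.0812 0.1139; 0.0812 0.7274 0.1344; 0.1139 0.1344 1.1778]  K=[0.4912 0.0020 0.0166; -0.0770 0.4964 -0.0269; 0.0565 -0.0085 0.5418]  nu=[1.0233, -3.9870, -1.0735]  x^+=[0.7254, -1.1408, 1.2435]  P^+=[0.2498 -0.0824 -0.0137; -0.0824 0.2023 0.0145; -0.0137 0.0145 0.2858]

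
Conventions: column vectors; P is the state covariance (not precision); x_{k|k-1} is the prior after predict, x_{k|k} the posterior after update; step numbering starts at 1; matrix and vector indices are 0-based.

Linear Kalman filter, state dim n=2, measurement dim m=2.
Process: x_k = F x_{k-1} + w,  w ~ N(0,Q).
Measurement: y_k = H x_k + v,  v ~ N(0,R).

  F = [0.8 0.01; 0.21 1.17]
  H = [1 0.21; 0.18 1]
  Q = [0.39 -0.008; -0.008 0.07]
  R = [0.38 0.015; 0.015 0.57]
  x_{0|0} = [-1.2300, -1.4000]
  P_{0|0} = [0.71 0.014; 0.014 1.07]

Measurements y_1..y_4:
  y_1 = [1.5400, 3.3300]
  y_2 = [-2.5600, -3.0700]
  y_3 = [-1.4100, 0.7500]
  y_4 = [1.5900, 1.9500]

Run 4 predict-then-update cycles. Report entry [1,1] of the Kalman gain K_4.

K[1,1] = 0.4139

step 1: x^-=[-0.9980, -1.8963]  P^-=[0.8447 0.1369; 0.1369 1.5729]  S=[1.3516 0.6395; 0.6395 2.2196]  K=[0.6769 -0.0648; 0.0060 0.7180]  nu=[2.9362, 5.4059]  x^+=[0.6392, 2.0029]  P^+=[0.2722 -0.0758; -0.0758 0.4230]
step 2: x^-=[0.5314, 2.4776]  P^-=[0.5630 -0.0284; -0.0284 0.6238]  S=[0.9586 0.2178; 0.2178 1.2018]  K=[0.5917 -0.0466; -0.0104 0.5167]  nu=[-3.6117, -5.6433]  x^+=[-1.3428, -0.4006]  P^+=[0.2368 -0.0603; -0.0603 0.3052]
step 3: x^-=[-1.0782, -0.7507]  P^-=[0.5406 -0.0212; -0.0212 0.4686]  S=[0.9324 0.1887; 0.1887 1.0485]  K=[0.5815 -0.0321; -0.0072 0.4446]  nu=[-0.1741, 1.6948]  x^+=[-1.2339, 0.0041]  P^+=[0.2313 -0.0512; -0.0512 0.2625]
step 4: x^-=[-0.9871, -0.2544]  P^-=[0.5372 -0.0141; -0.0141 0.4144]  S=[0.9296 0.1841; 0.1841 0.9967]  K=[0.5795 -0.0242; -0.0035 0.4139]  nu=[2.6305, 2.3820]  x^+=[0.4798, 0.7222]  P^+=[0.2296 -0.0464; -0.0464 0.2442]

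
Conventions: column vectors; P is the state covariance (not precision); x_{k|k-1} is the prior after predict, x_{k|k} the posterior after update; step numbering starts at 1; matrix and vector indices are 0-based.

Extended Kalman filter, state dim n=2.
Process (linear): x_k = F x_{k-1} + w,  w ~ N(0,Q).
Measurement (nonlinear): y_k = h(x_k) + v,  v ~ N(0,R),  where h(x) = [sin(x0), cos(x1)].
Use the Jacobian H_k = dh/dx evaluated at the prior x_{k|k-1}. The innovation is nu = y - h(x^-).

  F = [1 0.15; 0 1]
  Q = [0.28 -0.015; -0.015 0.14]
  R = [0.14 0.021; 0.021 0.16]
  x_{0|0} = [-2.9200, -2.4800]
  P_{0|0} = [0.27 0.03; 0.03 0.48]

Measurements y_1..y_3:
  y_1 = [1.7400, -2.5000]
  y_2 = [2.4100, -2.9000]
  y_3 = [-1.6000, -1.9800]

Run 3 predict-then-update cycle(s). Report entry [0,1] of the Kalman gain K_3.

K[0,1] = 0.0560

step 1: x^-=[-3.2920, -2.4800]  P^-=[0.5698 0.0870; 0.0870 0.6200]  H_jac=[-0.9887 0.0000; 0.0000 0.6144]  S=[0.6970 -0.0318; -0.0318 0.3940]  K=[-0.8050 0.0706; -0.0795 0.9603]  nu=[1.5902, -1.7110]  x^+=[-4.6929, -4.2495]  P^+=[0.1125 -0.0091; -0.0091 0.2474]
step 2: x^-=[-5.3303, -4.2495]  P^-=[0.3953 0.0130; 0.0130 0.3874]  H_jac=[0.5794 0.0000; 0.0000 -0.8948]  S=[0.2727 0.0143; 0.0143 0.4701]  K=[0.8425 -0.0503; 0.0663 -0.7393]  nu=[1.5949, -2.4535]  x^+=[-3.8632, -2.3301]  P^+=[0.2018 -0.0108; -0.0108 0.1306]
step 3: x^-=[-4.2127, -2.3301]  P^-=[0.4815 -0.0062; -0.0062 0.2706]  H_jac=[-0.4791 0.0000; 0.0000 0.7253]  S=[0.2505 0.0232; 0.0232 0.3024]  K=[-0.9260 0.0560; -0.0485 0.6529]  nu=[-2.4778, -1.2916]  x^+=[-1.9908, -3.0532]  P^+=[0.2681 -0.0144; -0.0144 0.1426]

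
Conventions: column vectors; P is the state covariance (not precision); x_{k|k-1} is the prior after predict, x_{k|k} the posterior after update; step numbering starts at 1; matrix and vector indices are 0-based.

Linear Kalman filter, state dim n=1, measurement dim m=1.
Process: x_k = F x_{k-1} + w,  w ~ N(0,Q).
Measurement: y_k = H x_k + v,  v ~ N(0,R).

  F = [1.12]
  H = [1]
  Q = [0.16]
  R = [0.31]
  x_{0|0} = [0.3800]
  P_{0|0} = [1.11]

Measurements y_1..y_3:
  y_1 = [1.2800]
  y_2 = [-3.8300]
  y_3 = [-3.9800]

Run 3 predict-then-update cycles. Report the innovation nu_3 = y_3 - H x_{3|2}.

innov = [-1.9220]

step 1: x^-=[0.4256]  P^-=[1.5524]  S=[1.8624]  K=[0.8335]  nu=[0.8544]  x^+=[1.1378]  P^+=[0.2584]
step 2: x^-=[1.2743]  P^-=[0.4841]  S=[0.7941]  K=[0.6096]  nu=[-5.1043]  x^+=[-1.8375]  P^+=[0.1890]
step 3: x^-=[-2.0580]  P^-=[0.3971]  S=[0.7071]  K=[0.5616]  nu=[-1.9220]  x^+=[-3.1373]  P^+=[0.1741]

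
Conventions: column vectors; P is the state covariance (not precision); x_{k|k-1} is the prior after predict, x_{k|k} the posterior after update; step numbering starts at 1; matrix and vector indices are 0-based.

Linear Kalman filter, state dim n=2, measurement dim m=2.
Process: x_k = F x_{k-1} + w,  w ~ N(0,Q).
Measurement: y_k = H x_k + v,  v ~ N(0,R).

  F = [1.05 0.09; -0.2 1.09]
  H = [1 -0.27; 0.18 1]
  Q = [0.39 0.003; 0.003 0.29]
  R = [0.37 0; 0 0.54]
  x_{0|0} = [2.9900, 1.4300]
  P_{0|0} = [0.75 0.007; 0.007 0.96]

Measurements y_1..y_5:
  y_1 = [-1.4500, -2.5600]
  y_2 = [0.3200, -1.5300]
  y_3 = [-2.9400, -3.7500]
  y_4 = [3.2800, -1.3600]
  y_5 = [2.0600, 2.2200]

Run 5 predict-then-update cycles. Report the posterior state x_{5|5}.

step 1: x^-=[3.2682, 0.9607]  P^-=[1.2260 -0.0524; -0.0524 1.4575]  S=[1.7305 -0.2227; -0.2227 2.0184]  K=[0.7378 0.1648; -0.1677 0.6989]  nu=[-4.4588, -4.1090]  x^+=[-0.6987, -1.1633]  P^+=[0.2833 0.0380; 0.0380 0.3706]
step 2: x^-=[-0.8383, -1.1283]  P^-=[0.7125 0.0227; 0.0227 0.7251]  S=[1.1231 -0.0460; -0.0460 1.2963]  K=[0.6346 0.1389; -0.1313 0.5578]  nu=[0.8537, -0.2508]  x^+=[-0.3314, -1.3803]  P^+=[0.2432 0.0312; 0.0312 0.2956]
step 3: x^-=[-0.4722, -1.4382]  P^-=[0.6665 0.0161; 0.0161 0.6373]  S=[1.0742 -0.0368; -0.0368 1.2047]  K=[0.6209 0.1319; -0.1271 0.5275]  nu=[-2.8561, -2.2268]  x^+=[-2.5392, -2.2499]  P^+=[0.2374 0.0285; 0.0285 0.2797]
step 4: x^-=[-2.8687, -1.9445]  P^-=[0.6594 0.0127; 0.0127 0.6194]  S=[1.0677 -0.0365; -0.0365 1.1854]  K=[0.6188 0.1299; -0.1270 0.5206]  nu=[5.6237, 1.1009]  x^+=[0.7543, -2.0855]  P^+=[0.2364 0.0276; 0.0276 0.2762]
step 5: x^-=[0.6043, -2.4240]  P^-=[0.6581 0.0115; 0.0115 0.6155]  S=[1.0667 -0.0368; -0.0368 1.1810]  K=[0.6185 0.1293; -0.1271 0.5190]  nu=[0.8012, 4.5352]  x^+=[1.6863, -0.1721]  P^+=[0.2362 0.0273; 0.0273 0.2753]

x_post = [1.6863, -0.1721]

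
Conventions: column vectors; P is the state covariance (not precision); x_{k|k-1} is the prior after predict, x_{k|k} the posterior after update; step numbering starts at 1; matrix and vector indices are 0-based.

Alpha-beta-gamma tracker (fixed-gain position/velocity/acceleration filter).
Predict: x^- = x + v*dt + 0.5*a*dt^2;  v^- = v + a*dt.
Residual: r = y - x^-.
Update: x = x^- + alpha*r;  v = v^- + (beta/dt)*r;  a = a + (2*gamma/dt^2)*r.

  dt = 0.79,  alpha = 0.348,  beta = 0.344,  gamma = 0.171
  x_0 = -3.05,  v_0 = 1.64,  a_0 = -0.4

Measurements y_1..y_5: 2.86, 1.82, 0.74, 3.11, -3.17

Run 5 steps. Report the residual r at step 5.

step 1: x_pred=-1.8792  r=4.7392  x^+=-0.2300  v^+=3.3877  a^+=2.1970
step 2: x_pred=3.1319  r=-1.3119  x^+=2.6753  v^+=4.5521  a^+=1.4782
step 3: x_pred=6.7327  r=-5.9927  x^+=4.6473  v^+=3.1103  a^+=-1.8058
step 4: x_pred=6.5409  r=-3.4309  x^+=5.3470  v^+=0.1898  a^+=-3.6859
step 5: x_pred=4.3467  r=-7.5167  x^+=1.7309  v^+=-5.9952  a^+=-7.8050

resid = -7.5167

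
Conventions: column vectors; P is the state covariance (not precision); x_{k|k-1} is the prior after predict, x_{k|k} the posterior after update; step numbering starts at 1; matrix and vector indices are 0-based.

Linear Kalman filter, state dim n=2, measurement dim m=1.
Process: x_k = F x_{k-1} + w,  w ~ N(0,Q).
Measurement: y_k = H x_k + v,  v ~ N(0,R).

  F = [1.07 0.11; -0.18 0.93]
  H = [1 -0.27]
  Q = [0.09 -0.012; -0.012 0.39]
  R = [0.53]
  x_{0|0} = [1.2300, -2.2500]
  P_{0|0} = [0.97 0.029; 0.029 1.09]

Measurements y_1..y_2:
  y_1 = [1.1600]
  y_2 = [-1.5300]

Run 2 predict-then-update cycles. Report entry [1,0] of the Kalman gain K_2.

step 1: x^-=[1.0686, -2.3139]  P^-=[1.2206 -0.0590; -0.0590 1.3545]  S=[1.8812]  K=[0.6573; -0.2258]  nu=[-0.5334]  x^+=[0.7180, -2.1935]  P^+=[0.4078 0.2201; 0.2201 1.2586]
step 2: x^-=[0.5270, -2.1692]  P^-=[0.6240 0.2529; 0.2529 1.4180]  S=[1.1208]  K=[0.4958; -0.1160]  nu=[-2.6427]  x^+=[-0.7832, -1.8628]  P^+=[0.3485 0.3173; 0.3173 1.4030]

K[1,0] = -0.1160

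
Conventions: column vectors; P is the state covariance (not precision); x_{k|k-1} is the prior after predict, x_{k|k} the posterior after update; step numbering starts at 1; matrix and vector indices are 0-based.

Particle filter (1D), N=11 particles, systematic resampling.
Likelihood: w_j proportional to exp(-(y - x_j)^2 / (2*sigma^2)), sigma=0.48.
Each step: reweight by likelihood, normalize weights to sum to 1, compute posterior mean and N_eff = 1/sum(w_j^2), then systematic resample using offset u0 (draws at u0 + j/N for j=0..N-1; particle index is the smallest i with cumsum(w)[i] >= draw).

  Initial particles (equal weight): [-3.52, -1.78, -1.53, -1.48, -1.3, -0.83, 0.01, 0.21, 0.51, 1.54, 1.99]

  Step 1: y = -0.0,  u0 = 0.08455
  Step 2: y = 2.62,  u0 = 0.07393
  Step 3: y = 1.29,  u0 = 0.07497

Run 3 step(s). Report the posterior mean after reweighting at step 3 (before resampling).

step 1: w=[0.0000, 0.0004, 0.0023, 0.0031, 0.0093, 0.0816, 0.3637, 0.3306, 0.2069, 0.0021, 0.0001]  mean=0.0934  Neff=3.4349  idx=[5, 6, 6, 6, 6, 7, 7, 7, 8, 8, 8]
step 2: w=[0.0000, 0.0019, 0.0019, 0.0019, 0.0019, 0.0166, 0.0166, 0.0166, 0.3143, 0.3143, 0.3143]  mean=0.4913  Neff=3.3656  idx=[8, 8, 8, 8, 9, 9, 9, 10, 10, 10, 10]
step 3: w=[0.0909, 0.0909, 0.0909, 0.0909, 0.0909, 0.0909, 0.0909, 0.0909, 0.0909, 0.0909, 0.0909]  mean=0.5100  Neff=11.0000  idx=[0, 1, 2, 3, 4, 5, 6, 7, 8, 9, 10]

post_mean = 0.5100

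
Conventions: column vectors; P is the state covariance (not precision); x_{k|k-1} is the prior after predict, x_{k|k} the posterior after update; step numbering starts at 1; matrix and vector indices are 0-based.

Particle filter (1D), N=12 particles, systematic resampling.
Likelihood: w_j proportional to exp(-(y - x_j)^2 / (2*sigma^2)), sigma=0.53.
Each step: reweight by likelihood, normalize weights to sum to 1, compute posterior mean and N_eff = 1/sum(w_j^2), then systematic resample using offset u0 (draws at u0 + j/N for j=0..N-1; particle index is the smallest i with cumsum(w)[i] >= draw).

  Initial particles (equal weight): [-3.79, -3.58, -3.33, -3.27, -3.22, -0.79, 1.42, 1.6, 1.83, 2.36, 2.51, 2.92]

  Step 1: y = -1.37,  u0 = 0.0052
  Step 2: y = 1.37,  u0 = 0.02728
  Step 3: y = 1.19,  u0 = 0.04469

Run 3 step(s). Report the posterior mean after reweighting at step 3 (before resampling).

step 1: w=[0.0001, 0.0003, 0.0019, 0.0029, 0.0041, 0.9907, 0.0000, 0.0000, 0.0000, 0.0000, 0.0000, 0.0000]  mean=-0.8131  Neff=1.0188  idx=[3, 5, 5, 5, 5, 5, 5, 5, 5, 5, 5, 5]
step 2: w=[0.0000, 0.0909, 0.0909, 0.0909, 0.0909, 0.0909, 0.0909, 0.0909, 0.0909, 0.0909, 0.0909, 0.0909]  mean=-0.7900  Neff=11.0000  idx=[1, 2, 3, 4, 4, 5, 6, 7, 8, 9, 10, 11]
step 3: w=[0.0833, 0.0833, 0.0833, 0.0833, 0.0833, 0.0833, 0.0833, 0.0833, 0.0833, 0.0833, 0.0833, 0.0833]  mean=-0.7900  Neff=12.0000  idx=[0, 1, 2, 3, 4, 5, 6, 7, 8, 9, 10, 11]

post_mean = -0.7900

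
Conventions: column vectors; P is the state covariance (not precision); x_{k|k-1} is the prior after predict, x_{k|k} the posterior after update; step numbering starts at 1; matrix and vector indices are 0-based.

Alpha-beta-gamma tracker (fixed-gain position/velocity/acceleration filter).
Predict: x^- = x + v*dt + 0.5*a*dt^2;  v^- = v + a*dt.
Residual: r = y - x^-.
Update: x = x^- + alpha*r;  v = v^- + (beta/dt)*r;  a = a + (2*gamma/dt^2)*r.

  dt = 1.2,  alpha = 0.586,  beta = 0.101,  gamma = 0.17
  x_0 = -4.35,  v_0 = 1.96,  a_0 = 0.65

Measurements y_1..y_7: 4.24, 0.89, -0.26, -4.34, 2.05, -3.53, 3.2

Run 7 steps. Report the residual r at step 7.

step 1: x_pred=-1.5300  r=5.7700  x^+=1.8512  v^+=3.2256  a^+=2.0124
step 2: x_pred=7.1709  r=-6.2809  x^+=3.4903  v^+=5.1118  a^+=0.5294
step 3: x_pred=10.0056  r=-10.2656  x^+=3.9900  v^+=4.8831  a^+=-1.8945
step 4: x_pred=8.4856  r=-12.8256  x^+=0.9698  v^+=1.5302  a^+=-4.9227
step 5: x_pred=-0.7383  r=2.7883  x^+=0.8956  v^+=-4.1424  a^+=-4.2644
step 6: x_pred=-7.1456  r=3.6156  x^+=-5.0268  v^+=-8.9553  a^+=-3.4107
step 7: x_pred=-18.2290  r=21.4290  x^+=-5.6716  v^+=-11.2446  a^+=1.6489

resid = 21.4290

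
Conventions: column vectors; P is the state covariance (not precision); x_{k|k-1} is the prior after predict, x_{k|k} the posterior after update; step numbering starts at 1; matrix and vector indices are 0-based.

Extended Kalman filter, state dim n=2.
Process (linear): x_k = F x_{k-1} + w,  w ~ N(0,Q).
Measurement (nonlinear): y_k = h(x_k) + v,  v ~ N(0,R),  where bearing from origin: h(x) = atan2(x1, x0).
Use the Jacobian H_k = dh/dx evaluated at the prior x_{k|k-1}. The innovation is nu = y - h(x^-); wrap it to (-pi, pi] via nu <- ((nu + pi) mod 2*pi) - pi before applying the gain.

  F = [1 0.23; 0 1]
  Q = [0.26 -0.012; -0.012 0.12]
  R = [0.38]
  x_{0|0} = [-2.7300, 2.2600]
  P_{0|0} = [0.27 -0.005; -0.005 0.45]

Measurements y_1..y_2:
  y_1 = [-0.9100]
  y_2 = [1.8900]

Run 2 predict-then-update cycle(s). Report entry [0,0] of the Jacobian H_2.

step 1: x^-=[-2.2102, 2.2600]  P^-=[0.5515 0.0865; 0.0865 0.5700]  H_jac=[-0.2262 -0.2212]  S=[0.4448]  K=[-0.3235; -0.3275]  nu=[3.0281]  x^+=[-3.1897, 1.2684]  P^+=[0.5050 0.0394; 0.0394 0.5223]
step 2: x^-=[-2.8980, 1.2684]  P^-=[0.8107 0.1475; 0.1475 0.6423]  H_jac=[-0.1267 -0.2896]  S=[0.4577]  K=[-0.3178; -0.4472]  nu=[-0.8390]  x^+=[-2.6313, 1.6436]  P^+=[0.7645 0.0825; 0.0825 0.5508]

H_jac[0,0] = -0.1267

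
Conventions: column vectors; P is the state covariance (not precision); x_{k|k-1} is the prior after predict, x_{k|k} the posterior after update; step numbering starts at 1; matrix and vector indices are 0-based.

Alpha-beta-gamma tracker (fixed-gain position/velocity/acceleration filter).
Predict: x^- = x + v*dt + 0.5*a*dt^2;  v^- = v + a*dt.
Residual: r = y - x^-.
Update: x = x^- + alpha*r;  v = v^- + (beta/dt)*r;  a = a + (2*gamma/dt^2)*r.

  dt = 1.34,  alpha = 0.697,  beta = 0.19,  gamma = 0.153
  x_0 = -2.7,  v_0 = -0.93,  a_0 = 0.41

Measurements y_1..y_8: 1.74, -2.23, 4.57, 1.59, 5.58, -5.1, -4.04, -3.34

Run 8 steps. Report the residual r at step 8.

step 1: x_pred=-3.5781  r=5.3181  x^+=0.1286  v^+=0.3735  a^+=1.3163
step 2: x_pred=1.8108  r=-4.0408  x^+=-1.0056  v^+=1.5643  a^+=0.6277
step 3: x_pred=1.6541  r=2.9159  x^+=3.6865  v^+=2.8189  a^+=1.1246
step 4: x_pred=8.4734  r=-6.8834  x^+=3.6757  v^+=3.3498  a^+=-0.0485
step 5: x_pred=8.1209  r=-2.5409  x^+=6.3499  v^+=2.9246  a^+=-0.4815
step 6: x_pred=9.8366  r=-14.9366  x^+=-0.5742  v^+=0.1615  a^+=-3.0269
step 7: x_pred=-3.0753  r=-0.9647  x^+=-3.7477  v^+=-4.0313  a^+=-3.1913
step 8: x_pred=-12.0148  r=8.6748  x^+=-5.9685  v^+=-7.0777  a^+=-1.7130

resid = 8.6748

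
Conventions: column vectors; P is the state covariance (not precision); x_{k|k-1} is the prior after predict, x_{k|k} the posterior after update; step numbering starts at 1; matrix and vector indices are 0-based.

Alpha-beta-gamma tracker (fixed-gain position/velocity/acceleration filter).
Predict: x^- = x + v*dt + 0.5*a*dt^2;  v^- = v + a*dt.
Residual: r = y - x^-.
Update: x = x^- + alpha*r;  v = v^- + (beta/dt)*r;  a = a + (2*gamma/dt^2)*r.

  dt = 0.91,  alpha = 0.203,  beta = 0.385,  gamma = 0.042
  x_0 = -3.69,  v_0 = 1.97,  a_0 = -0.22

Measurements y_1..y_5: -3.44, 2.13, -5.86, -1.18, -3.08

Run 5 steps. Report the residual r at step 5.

step 1: x_pred=-1.9884  r=-1.4516  x^+=-2.2831  v^+=1.1557  a^+=-0.3672
step 2: x_pred=-1.3835  r=3.5135  x^+=-0.6702  v^+=2.3079  a^+=-0.0109
step 3: x_pred=1.4255  r=-7.2855  x^+=-0.0535  v^+=-0.7843  a^+=-0.7499
step 4: x_pred=-1.0776  r=-0.1024  x^+=-1.0984  v^+=-1.5100  a^+=-0.7603
step 5: x_pred=-2.7872  r=-0.2928  x^+=-2.8467  v^+=-2.3256  a^+=-0.7899

resid = -0.2928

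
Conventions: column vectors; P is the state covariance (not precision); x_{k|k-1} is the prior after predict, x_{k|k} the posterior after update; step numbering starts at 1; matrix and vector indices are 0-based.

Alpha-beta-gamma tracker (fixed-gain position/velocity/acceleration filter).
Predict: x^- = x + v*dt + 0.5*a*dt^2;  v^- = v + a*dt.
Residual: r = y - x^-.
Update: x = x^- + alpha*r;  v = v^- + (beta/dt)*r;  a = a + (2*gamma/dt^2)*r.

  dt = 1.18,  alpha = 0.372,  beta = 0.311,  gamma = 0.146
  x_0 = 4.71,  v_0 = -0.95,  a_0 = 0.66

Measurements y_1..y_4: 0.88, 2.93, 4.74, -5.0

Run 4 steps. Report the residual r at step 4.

step 1: x_pred=4.0485  r=-3.1685  x^+=2.8698  v^+=-1.0063  a^+=-0.0045
step 2: x_pred=1.6793  r=1.2507  x^+=2.1446  v^+=-0.6819  a^+=0.2578
step 3: x_pred=1.5194  r=3.2206  x^+=2.7175  v^+=0.4711  a^+=0.9332
step 4: x_pred=3.9231  r=-8.9231  x^+=0.6037  v^+=-0.7794  a^+=-0.9380

resid = -8.9231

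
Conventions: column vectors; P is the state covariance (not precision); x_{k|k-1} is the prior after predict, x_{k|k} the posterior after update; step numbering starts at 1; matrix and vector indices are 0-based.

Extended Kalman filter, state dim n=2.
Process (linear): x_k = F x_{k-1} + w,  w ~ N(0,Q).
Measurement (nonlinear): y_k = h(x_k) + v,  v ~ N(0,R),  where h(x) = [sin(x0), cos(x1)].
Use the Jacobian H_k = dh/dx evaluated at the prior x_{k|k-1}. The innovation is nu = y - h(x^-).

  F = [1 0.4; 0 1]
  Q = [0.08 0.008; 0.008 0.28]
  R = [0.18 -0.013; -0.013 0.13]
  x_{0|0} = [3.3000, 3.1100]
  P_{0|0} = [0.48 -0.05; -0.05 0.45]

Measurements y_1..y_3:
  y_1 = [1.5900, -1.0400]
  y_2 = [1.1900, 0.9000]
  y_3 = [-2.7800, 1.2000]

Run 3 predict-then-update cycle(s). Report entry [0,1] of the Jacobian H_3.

H_jac[0,1] = 0.0000

step 1: x^-=[4.5440, 3.1100]  P^-=[0.5920 0.1380; 0.1380 0.7300]  H_jac=[-0.1676 0.0000; 0.0000 -0.0316]  S=[0.1966 -0.0123; -0.0123 0.1307]  K=[-0.5097 -0.0812; -0.1294 -0.1885]  nu=[2.5759, -0.0405]  x^+=[3.2345, 2.7844]  P^+=[0.5411 0.1243; 0.1243 0.7227]
step 2: x^-=[4.3482, 2.7844]  P^-=[0.8362 0.4214; 0.4214 1.0027]  H_jac=[-0.3562 0.0000; 0.0000 -0.3497]  S=[0.2861 0.0395; 0.0395 0.2526]  K=[-0.9817 -0.4299; -0.3404 -1.3348]  nu=[2.1244, 1.8369]  x^+=[1.4730, -0.3907]  P^+=[0.4805 0.1233; 0.1233 0.4836]
step 3: x^-=[1.3167, -0.3907]  P^-=[0.7365 0.3248; 0.3248 0.7636]  H_jac=[0.2514 0.0000; 0.0000 0.3808]  S=[0.2265 0.0181; 0.0181 0.2407]  K=[0.7809 0.4551; 0.2655 1.1879]  nu=[-3.7479, 0.2753]  x^+=[-1.4847, -1.0587]  P^+=[0.5356 0.1287; 0.1287 0.3965]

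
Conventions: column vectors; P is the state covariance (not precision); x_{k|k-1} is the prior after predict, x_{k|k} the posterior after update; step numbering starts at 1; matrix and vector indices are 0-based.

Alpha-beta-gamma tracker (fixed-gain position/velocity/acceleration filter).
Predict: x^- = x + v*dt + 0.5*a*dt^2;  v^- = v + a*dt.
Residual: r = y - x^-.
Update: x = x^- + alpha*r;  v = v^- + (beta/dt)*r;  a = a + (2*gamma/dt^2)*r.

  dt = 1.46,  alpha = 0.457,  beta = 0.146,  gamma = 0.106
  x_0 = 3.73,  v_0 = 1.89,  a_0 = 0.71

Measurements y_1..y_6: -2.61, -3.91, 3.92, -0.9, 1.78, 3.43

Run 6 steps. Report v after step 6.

v_post = -2.4671

step 1: x_pred=7.2461  r=-9.8561  x^+=2.7419  v^+=1.9410  a^+=-0.2702
step 2: x_pred=5.2877  r=-9.1977  x^+=1.0843  v^+=0.6267  a^+=-1.1850
step 3: x_pred=0.7363  r=3.1837  x^+=2.1912  v^+=-0.7851  a^+=-0.8684
step 4: x_pred=0.1195  r=-1.0195  x^+=-0.3464  v^+=-2.1549  a^+=-0.9698
step 5: x_pred=-4.5261  r=6.3061  x^+=-1.6442  v^+=-2.9401  a^+=-0.3426
step 6: x_pred=-6.3019  r=9.7319  x^+=-1.8544  v^+=-2.4671  a^+=0.6253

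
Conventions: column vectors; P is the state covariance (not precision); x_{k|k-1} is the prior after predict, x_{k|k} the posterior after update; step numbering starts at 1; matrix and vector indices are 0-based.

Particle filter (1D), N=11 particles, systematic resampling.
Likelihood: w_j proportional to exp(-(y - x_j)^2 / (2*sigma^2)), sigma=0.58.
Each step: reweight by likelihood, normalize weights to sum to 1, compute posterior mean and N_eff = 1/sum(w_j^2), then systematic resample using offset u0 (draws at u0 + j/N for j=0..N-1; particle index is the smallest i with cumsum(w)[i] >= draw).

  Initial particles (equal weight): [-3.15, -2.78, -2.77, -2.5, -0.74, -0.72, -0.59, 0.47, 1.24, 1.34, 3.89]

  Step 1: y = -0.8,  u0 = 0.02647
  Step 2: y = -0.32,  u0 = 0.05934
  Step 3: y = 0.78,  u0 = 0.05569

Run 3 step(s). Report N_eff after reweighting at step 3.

N_eff = 10.0619

step 1: w=[0.0001, 0.0010, 0.0010, 0.0045, 0.3276, 0.3263, 0.3085, 0.0300, 0.0007, 0.0004, 0.0000]  mean=-0.6610  Neff=3.2269  idx=[4, 4, 4, 4, 5, 5, 5, 6, 6, 6, 6]
step 2: w=[0.0852, 0.0852, 0.0852, 0.0852, 0.0873, 0.0873, 0.0873, 0.0994, 0.0994, 0.0994, 0.0994]  mean=-0.6752  Neff=10.9452  idx=[0, 1, 2, 3, 4, 5, 7, 7, 8, 9, 10]
step 3: w=[0.0636, 0.0636, 0.0636, 0.0636, 0.0696, 0.0696, 0.1212, 0.1212, 0.1212, 0.1212, 0.1212]  mean=-0.6463  Neff=10.0619  idx=[0, 2, 3, 5, 6, 6, 7, 8, 9, 9, 10]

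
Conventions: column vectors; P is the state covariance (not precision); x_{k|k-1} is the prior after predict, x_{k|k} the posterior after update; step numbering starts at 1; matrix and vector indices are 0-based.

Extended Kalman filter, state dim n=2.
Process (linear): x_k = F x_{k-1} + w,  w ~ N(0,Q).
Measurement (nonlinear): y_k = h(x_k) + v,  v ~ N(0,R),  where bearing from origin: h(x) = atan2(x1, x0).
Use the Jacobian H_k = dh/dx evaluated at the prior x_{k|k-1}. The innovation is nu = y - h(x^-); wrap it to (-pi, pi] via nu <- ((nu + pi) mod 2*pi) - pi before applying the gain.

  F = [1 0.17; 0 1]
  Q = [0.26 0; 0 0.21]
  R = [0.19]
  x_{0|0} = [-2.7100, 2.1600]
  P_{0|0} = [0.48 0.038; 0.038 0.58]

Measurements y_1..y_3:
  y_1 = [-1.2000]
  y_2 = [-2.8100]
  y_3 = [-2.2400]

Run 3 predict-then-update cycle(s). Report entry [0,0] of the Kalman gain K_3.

step 1: x^-=[-2.3428, 2.1600]  P^-=[0.7697 0.1366; 0.1366 0.7900]  H_jac=[-0.2127 -0.2307]  S=[0.2803]  K=[-0.6966; -0.7540]  nu=[2.6864]  x^+=[-4.2141, 0.1346]  P^+=[0.6337 -0.0106; -0.0106 0.6307]
step 2: x^-=[-4.1912, 0.1346]  P^-=[0.9083 0.0966; 0.0966 0.8407]  H_jac=[-0.0077 -0.2383]  S=[0.2382]  K=[-0.1259; -0.8444]  nu=[0.3637]  x^+=[-4.2370, -0.1726]  P^+=[0.9045 0.0713; 0.0713 0.6708]
step 3: x^-=[-4.2663, -0.1726]  P^-=[1.2082 0.1853; 0.1853 0.8808]  H_jac=[0.0095 -0.2340]  S=[0.2375]  K=[-0.1345; -0.8604]  nu=[0.8612]  x^+=[-4.3821, -0.9135]  P^+=[1.2039 0.1579; 0.1579 0.7050]

K[0,0] = -0.1345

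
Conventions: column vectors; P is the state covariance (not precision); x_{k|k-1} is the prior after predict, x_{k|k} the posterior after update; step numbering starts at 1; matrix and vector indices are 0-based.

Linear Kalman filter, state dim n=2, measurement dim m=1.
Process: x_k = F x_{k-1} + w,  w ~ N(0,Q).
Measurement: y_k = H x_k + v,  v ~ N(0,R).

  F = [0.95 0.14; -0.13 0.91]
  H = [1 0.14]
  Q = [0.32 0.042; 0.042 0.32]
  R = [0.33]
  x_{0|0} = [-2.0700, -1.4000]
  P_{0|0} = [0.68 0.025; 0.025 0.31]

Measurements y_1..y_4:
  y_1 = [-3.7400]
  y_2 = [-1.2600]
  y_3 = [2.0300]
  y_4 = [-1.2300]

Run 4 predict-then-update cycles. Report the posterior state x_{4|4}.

x_post = [-0.5717, 0.2952]

step 1: x^-=[-2.1625, -1.0049]  P^-=[0.9464 0.0187; 0.0187 0.5823]  S=[1.2931]  K=[0.7339; 0.0775]  nu=[-1.4368]  x^+=[-3.2170, -1.1162]  P^+=[0.2499 -0.0549; -0.0549 0.5745]
step 2: x^-=[-3.2125, -0.5976]  P^-=[0.5422 0.0379; 0.0379 0.8130]  S=[0.8987]  K=[0.6092; 0.1688]  nu=[2.0361]  x^+=[-1.9721, -0.2538]  P^+=[0.2087 -0.0545; -0.0545 0.7874]
step 3: x^-=[-1.9090, 0.0254]  P^-=[0.5092 0.0704; 0.0704 0.9884]  S=[0.8783]  K=[0.5910; 0.2377]  nu=[3.9355]  x^+=[0.4169, 0.9608]  P^+=[0.2025 -0.0530; -0.0530 0.9388]
step 4: x^-=[0.5306, 0.8202]  P^-=[0.5070 0.0918; 0.0918 1.1134]  S=[0.8845]  K=[0.5877; 0.2800]  nu=[-1.8754]  x^+=[-0.5717, 0.2952]  P^+=[0.2015 -0.0538; -0.0538 1.0441]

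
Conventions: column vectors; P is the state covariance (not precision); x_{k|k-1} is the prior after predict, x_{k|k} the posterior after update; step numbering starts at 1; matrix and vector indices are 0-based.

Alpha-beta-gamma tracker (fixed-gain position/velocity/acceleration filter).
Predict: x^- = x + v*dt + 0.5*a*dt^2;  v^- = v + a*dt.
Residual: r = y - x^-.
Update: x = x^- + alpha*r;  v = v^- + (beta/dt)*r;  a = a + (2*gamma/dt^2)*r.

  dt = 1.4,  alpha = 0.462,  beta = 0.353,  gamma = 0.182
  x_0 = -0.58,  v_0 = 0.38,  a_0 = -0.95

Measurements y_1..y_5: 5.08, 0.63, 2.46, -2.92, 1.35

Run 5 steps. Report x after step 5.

step 1: x_pred=-0.9790  r=6.0590  x^+=1.8203  v^+=0.5777  a^+=0.1752
step 2: x_pred=2.8008  r=-2.1708  x^+=1.7979  v^+=0.2757  a^+=-0.2279
step 3: x_pred=1.9606  r=0.4994  x^+=2.1913  v^+=0.0826  a^+=-0.1352
step 4: x_pred=2.1744  r=-5.0944  x^+=-0.1792  v^+=-1.3912  a^+=-1.0813
step 5: x_pred=-3.1865  r=4.5365  x^+=-1.0906  v^+=-1.7611  a^+=-0.2388

x_post = -1.0906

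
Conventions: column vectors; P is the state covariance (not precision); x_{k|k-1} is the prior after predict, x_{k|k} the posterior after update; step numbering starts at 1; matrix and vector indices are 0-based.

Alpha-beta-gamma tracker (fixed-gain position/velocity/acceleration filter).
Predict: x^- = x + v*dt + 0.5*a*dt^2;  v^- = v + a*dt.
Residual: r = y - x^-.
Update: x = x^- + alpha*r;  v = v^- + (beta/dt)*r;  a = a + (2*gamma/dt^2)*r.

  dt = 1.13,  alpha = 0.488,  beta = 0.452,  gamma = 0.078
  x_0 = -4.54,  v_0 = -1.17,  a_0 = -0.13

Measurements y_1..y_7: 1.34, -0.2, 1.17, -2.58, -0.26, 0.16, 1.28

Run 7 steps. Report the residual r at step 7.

step 1: x_pred=-5.9451  r=7.2851  x^+=-2.3900  v^+=1.5971  a^+=0.7600
step 2: x_pred=-0.1000  r=-0.1000  x^+=-0.1488  v^+=2.4160  a^+=0.7478
step 3: x_pred=3.0587  r=-1.8887  x^+=2.1370  v^+=2.5055  a^+=0.5171
step 4: x_pred=5.2983  r=-7.8783  x^+=1.4537  v^+=-0.0616  a^+=-0.4454
step 5: x_pred=1.0998  r=-1.3598  x^+=0.4362  v^+=-1.1088  a^+=-0.6116
step 6: x_pred=-1.2072  r=1.3672  x^+=-0.5400  v^+=-1.2530  a^+=-0.4445
step 7: x_pred=-2.2397  r=3.5197  x^+=-0.5221  v^+=-0.3474  a^+=-0.0145

resid = 3.5197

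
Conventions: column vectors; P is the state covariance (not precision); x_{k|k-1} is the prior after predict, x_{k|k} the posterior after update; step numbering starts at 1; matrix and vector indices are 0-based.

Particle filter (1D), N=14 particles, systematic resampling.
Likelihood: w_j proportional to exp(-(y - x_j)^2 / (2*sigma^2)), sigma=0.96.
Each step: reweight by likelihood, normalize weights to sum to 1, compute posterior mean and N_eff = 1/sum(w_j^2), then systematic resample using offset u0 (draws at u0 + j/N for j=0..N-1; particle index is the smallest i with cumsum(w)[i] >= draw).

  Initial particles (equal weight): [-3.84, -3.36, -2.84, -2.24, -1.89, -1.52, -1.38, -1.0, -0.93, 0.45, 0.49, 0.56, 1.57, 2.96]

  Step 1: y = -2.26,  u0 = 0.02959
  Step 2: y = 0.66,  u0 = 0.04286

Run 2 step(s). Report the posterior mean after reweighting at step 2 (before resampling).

step 1: w=[0.0446, 0.0895, 0.1438, 0.1726, 0.1603, 0.1283, 0.1134, 0.0730, 0.0661, 0.0032, 0.0029, 0.0023, 0.0001, 0.0000]  mean=-2.0517  Neff=7.9870  idx=[0, 1, 2, 2, 3, 3, 4, 4, 4, 5, 6, 6, 7, 8]
step 2: w=[0.0000, 0.0002, 0.0015, 0.0015, 0.0119, 0.0119, 0.0336, 0.0336, 0.0336, 0.0868, 0.1196, 0.1196, 0.2564, 0.2900]  mean=-1.2408  Neff=5.2737  idx=[6, 8, 9, 10, 10, 11, 12, 12, 12, 12, 13, 13, 13, 13]

post_mean = -1.2408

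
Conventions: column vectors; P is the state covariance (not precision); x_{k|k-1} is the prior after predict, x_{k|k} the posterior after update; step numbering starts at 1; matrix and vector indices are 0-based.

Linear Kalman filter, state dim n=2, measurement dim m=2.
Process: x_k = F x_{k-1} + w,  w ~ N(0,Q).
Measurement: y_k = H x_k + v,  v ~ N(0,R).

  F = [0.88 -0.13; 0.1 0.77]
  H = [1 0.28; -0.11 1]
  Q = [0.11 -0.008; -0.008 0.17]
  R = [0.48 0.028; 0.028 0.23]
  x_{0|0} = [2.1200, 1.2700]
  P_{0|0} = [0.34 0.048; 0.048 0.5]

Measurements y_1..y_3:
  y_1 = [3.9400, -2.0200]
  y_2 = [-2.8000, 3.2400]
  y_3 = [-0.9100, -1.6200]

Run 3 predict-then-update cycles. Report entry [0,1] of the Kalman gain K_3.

step 1: x^-=[1.7005, 1.1899]  P^-=[0.3708 0.0038; 0.0038 0.4772]  S=[0.8903 0.1245; 0.1245 0.7109]  K=[0.4356 -0.1283; 0.0621 0.6599]  nu=[1.9063, -3.0228]  x^+=[2.9188, -0.6865]  P^+=[0.2041 0.0051; 0.0051 0.1541]
step 2: x^-=[2.6578, -0.2367]  P^-=[0.2695 -0.0021; -0.0021 0.2642]  S=[0.7690 0.0703; 0.0703 0.4979]  K=[0.3601 -0.1145; 0.0455 0.5246]  nu=[-5.3916, 3.7691]  x^+=[0.2846, 1.4951]  P^+=[0.1690 0.0023; 0.0023 0.1222]
step 3: x^-=[0.0560, 1.1797]  P^-=[0.2424 -0.0038; -0.0038 0.2445]  S=[0.7394 0.0661; 0.0661 0.4783]  K=[0.3362 -0.1102; 0.0422 0.5063]  nu=[-1.2964, -2.7936]  x^+=[-0.0720, -0.2892]  P^+=[0.1579 0.0014; 0.0014 0.1178]

K[0,1] = -0.1102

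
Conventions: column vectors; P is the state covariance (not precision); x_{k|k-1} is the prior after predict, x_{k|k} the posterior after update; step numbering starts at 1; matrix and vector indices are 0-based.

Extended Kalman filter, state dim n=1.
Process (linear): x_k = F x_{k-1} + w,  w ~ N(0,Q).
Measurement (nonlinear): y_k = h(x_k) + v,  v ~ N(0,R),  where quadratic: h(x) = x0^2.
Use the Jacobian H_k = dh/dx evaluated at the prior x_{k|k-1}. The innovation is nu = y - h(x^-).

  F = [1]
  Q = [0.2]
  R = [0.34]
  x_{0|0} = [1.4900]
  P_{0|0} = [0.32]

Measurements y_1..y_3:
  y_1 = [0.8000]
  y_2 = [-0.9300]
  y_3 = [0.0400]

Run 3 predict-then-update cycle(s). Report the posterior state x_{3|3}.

step 1: x^-=[1.4900]  P^-=[0.5200]  H_jac=[2.9800]  S=[4.9578]  K=[0.3126]  nu=[-1.4201]  x^+=[1.0461]  P^+=[0.0357]
step 2: x^-=[1.0461]  P^-=[0.2357]  H_jac=[2.0923]  S=[1.3716]  K=[0.3595]  nu=[-2.0244]  x^+=[0.3184]  P^+=[0.0584]
step 3: x^-=[0.3184]  P^-=[0.2584]  H_jac=[0.6368]  S=[0.4448]  K=[0.3700]  nu=[-0.0614]  x^+=[0.2957]  P^+=[0.1975]

x_post = [0.2957]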